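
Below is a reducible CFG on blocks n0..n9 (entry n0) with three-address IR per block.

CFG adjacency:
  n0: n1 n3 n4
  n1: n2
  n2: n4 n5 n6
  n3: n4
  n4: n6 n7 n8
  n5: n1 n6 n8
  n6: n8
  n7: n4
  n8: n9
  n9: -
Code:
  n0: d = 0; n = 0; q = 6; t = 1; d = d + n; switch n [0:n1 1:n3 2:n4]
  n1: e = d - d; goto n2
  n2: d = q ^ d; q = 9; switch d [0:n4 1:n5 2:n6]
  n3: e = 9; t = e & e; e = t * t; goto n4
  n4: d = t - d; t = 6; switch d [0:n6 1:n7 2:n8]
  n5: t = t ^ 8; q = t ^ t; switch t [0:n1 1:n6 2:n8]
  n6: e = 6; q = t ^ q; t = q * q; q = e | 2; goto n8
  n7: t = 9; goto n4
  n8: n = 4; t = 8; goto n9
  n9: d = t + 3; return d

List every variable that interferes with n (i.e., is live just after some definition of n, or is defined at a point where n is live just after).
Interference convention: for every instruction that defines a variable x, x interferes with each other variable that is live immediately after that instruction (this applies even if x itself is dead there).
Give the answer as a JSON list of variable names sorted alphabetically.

Answer: ["d", "q", "t"]

Derivation:
Per-block:
  n0: {d,n,q,t} / ∅
  n1: {e} / {d}
  n2: {d,q} / {d,q}
  n3: {e,t} / ∅
  n4: {d,t} / {d,t}
  n5: {q,t} / {t}
  n6: {e,q,t} / {q,t}
  n7: {t} / ∅
  n8: {n,t} / ∅
  n9: {d} / {t}

Liveness:
  live n0: ∅→{d,q,t}
  live n1: {d,q,t}→{d,q,t}
  live n2: {d,q,t}→{d,q,t}
  live n3: {d,q}→{d,q,t}
  live n4: {d,q,t}→{d,q,t}
  live n5: {d,t}→{d,q,t}
  live n6: {q,t}→∅
  live n7: {d,q}→{d,q,t}
  live n8: ∅→{t}
  live n9: {t}→∅

Conflict graph:
  d — {e,n,q,t}
  e — {d,q,t}
  n — {d,q,t}
  q — {d,e,n,t}
  t — {d,e,n,q}

N(n) = ["d", "q", "t"]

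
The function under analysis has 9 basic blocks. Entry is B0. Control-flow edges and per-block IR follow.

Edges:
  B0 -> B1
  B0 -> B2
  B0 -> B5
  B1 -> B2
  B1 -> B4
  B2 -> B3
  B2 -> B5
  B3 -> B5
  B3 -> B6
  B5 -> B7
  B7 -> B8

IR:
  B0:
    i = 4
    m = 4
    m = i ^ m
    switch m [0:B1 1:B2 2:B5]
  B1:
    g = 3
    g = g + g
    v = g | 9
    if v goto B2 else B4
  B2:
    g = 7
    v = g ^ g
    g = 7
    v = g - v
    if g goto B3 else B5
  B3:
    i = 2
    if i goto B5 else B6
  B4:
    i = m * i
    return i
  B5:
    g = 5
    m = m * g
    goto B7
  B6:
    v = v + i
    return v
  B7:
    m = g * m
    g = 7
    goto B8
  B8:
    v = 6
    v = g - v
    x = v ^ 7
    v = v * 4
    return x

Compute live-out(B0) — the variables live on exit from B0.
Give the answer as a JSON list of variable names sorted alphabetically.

Answer: ["i", "m"]

Working:
Per-block:
  B0: def={i,m} ue=∅
  B1: def={g,v} ue=∅
  B2: def={g,v} ue=∅
  B3: def={i} ue=∅
  B4: def={i} ue={i,m}
  B5: def={g,m} ue={m}
  B6: def={v} ue={i,v}
  B7: def={g,m} ue={g,m}
  B8: def={v,x} ue={g}

Backward fixpoint:
  live B0: ∅→{i,m}
  live B1: {i,m}→{i,m}
  live B2: {m}→{m,v}
  live B3: {m,v}→{i,m,v}
  live B4: {i,m}→∅
  live B5: {m}→{g,m}
  live B6: {i,v}→∅
  live B7: {g,m}→{g}
  live B8: {g}→∅

live-out(B0) = ["i", "m"]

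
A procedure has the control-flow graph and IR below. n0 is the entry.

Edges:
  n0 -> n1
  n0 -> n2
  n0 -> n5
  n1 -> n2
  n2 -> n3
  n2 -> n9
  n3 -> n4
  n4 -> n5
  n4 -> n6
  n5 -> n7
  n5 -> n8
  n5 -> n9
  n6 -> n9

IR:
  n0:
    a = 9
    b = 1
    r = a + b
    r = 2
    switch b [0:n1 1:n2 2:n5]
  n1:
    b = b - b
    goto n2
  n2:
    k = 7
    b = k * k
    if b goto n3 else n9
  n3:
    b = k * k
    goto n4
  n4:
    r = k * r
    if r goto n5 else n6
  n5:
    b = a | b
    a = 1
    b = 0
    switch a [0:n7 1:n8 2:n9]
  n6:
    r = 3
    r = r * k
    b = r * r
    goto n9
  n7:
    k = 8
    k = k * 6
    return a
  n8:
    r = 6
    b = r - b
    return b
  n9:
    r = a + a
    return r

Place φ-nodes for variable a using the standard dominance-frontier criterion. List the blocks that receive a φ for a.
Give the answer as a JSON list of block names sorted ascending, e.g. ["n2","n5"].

idom tree: n1←n0 n2←n0 n3←n2 n4←n3 n5←n0 n6←n4 n7←n5 n8←n5 n9←n0
Join-block Dom:
  n2: preds {n0,n1}: {n0} ∩ {n0,n1} = {n0}; idom=n0
  n5: preds {n0,n4}: {n0} ∩ {n0,n2,n3,n4} = {n0}; idom=n0
  n9: preds {n2,n5,n6}: {n0,n2} ∩ {n0,n5} ∩ {n0,n2,n3,n4,n6} = {n0}; idom=n0

DF walk-up:
  n2←n0: walk · to n0
  n2←n1: walk n1 to n0
  n5←n0: walk · to n0
  n5←n4: walk n4→n3→n2 to n0
  n9←n2: walk n2 to n0
  n9←n5: walk n5 to n0
  n9←n6: walk n6→n4→n3→n2 to n0
  n0: DF=∅
  n1: DF={n2}
  n2: DF={n5,n9}
  n3: DF={n5,n9}
  n4: DF={n5,n9}
  n5: DF={n9}
  n6: DF={n9}
  n7: DF=∅
  n8: DF=∅
  n9: DF=∅

φ for a: defs {n0,n5}
  DF⁺ = {n9}

Answer: ["n9"]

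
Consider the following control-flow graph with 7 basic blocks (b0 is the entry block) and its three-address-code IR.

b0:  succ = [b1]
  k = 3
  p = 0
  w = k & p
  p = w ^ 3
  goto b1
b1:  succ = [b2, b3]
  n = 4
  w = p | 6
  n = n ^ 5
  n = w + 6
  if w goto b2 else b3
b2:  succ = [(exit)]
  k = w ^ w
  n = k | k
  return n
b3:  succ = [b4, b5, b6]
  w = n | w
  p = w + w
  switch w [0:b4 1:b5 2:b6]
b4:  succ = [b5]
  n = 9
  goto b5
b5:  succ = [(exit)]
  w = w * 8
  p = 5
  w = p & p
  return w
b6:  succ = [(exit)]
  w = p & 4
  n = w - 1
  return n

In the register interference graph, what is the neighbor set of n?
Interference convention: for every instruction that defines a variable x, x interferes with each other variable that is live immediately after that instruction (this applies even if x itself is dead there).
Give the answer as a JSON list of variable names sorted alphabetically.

Answer: ["p", "w"]

Analysis:
Block summaries:
  b0: def={k,p,w} ue=∅
  b1: def={n,w} ue={p}
  b2: def={k,n} ue={w}
  b3: def={p,w} ue={n,w}
  b4: def={n} ue=∅
  b5: def={p,w} ue={w}
  b6: def={n,w} ue={p}

Liveness:
  live b0: ∅→{p}
  live b1: {p}→{n,w}
  live b2: {w}→∅
  live b3: {n,w}→{p,w}
  live b4: {w}→{w}
  live b5: {w}→∅
  live b6: {p}→∅

Interfere edges:
  k: {p}
  n: {p,w}
  p: {k,n,w}
  w: {n,p}

N(n) = ["p", "w"]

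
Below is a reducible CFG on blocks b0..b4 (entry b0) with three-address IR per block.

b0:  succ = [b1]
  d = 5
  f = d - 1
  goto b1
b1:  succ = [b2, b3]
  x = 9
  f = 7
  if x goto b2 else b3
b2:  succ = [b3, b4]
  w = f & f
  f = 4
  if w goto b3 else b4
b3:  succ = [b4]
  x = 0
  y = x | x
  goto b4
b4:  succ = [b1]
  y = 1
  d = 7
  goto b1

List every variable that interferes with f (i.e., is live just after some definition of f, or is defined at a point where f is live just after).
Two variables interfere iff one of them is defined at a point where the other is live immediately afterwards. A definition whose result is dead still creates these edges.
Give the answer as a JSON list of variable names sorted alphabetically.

Answer: ["w", "x"]

Working:
Per-block:
  b0 def {d,f} use ∅
  b1 def {f,x} use ∅
  b2 def {f,w} use {f}
  b3 def {x,y} use ∅
  b4 def {d,y} use ∅

Live sets:
  b0: in=∅ out=∅
  b1: in=∅ out={f}
  b2: in={f} out=∅
  b3: in=∅ out=∅
  b4: in=∅ out=∅

Conflict graph:
  d: ∅
  f: {w,x}
  w: {f}
  x: {f}
  y: ∅

N(f) = ["w", "x"]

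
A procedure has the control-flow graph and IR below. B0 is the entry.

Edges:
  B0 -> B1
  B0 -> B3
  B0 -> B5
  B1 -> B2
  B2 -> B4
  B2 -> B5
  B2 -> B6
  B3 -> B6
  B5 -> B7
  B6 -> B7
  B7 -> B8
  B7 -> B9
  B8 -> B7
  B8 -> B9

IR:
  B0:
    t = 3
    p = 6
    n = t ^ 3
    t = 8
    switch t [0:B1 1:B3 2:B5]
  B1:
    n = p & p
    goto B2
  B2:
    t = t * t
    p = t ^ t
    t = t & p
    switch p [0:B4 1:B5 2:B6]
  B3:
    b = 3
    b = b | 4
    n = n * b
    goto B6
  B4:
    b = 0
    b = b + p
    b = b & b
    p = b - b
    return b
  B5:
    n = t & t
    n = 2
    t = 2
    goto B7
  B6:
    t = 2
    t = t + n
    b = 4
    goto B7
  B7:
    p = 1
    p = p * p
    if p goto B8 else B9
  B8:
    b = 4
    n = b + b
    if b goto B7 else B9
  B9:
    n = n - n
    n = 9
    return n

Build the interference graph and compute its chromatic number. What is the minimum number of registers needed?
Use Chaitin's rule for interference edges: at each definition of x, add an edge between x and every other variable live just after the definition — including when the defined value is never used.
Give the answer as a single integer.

Per-block:
  B0: {n,p,t} / ∅
  B1: {n} / {p}
  B2: {p,t} / {t}
  B3: {b,n} / {n}
  B4: {b,p} / {p}
  B5: {n,t} / {t}
  B6: {b,t} / {n}
  B7: {p} / ∅
  B8: {b,n} / ∅
  B9: {n} / {n}

Liveness:
  live B0: ∅→{n,p,t}
  live B1: {p,t}→{n,t}
  live B2: {n,t}→{n,p,t}
  live B3: {n}→{n}
  live B4: {p}→∅
  live B5: {t}→{n}
  live B6: {n}→{n}
  live B7: {n}→{n}
  live B8: ∅→{n}
  live B9: {n}→∅

Interference:
  b↔{n,p}
  n↔{b,p,t}
  p↔{b,n,t}
  t↔{n,p}

Chromatic number:
  clique {b,n,p} ⇒ need ≥ 3
  assign b→r2 n→r0 p→r1 t→r2 — no edge inside a register ⇒ χ ≤ 3
  χ = 3

Answer: 3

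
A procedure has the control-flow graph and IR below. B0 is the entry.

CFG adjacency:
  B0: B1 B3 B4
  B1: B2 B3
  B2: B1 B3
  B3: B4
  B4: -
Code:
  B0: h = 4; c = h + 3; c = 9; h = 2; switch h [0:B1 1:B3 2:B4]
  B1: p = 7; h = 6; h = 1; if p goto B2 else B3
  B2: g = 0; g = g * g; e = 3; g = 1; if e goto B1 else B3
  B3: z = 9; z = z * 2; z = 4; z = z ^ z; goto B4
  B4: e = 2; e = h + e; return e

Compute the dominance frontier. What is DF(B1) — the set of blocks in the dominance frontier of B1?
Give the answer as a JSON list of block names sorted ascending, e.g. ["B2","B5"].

Answer: ["B1", "B3"]

Analysis:
idom tree: B1←B0 B2←B1 B3←B0 B4←B0
Join-block Dom:
  B1: preds {B0,B2}: {B0} ∩ {B0,B1,B2} = {B0}; idom=B0
  B3: preds {B0,B1,B2}: {B0} ∩ {B0,B1} ∩ {B0,B1,B2} = {B0}; idom=B0
  B4: preds {B0,B3}: {B0} ∩ {B0,B3} = {B0}; idom=B0

DF walk-up:
  join B1 pred B0: · stop@B0
  join B1 pred B2: B2→B1 stop@B0
  join B3 pred B0: · stop@B0
  join B3 pred B1: B1 stop@B0
  join B3 pred B2: B2→B1 stop@B0
  join B4 pred B0: · stop@B0
  join B4 pred B3: B3 stop@B0
  B0: DF=∅
  B1: DF={B1,B3}
  B2: DF={B1,B3}
  B3: DF={B4}
  B4: DF=∅

DF(B1) = ["B1", "B3"]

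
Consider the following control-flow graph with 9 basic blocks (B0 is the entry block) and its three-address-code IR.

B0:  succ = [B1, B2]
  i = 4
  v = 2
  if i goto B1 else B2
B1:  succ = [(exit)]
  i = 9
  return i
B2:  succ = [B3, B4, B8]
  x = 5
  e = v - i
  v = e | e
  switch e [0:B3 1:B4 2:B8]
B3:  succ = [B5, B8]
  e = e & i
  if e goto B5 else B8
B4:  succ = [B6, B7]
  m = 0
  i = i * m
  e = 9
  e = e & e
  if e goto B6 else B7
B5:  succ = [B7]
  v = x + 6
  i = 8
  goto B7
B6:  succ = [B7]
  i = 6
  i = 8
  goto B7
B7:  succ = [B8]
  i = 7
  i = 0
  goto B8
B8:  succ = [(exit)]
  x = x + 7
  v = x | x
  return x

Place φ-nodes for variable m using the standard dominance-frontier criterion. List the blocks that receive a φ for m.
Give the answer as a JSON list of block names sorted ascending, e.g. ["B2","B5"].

Answer: ["B7", "B8"]

Analysis:
idom tree: B1←B0 B2←B0 B3←B2 B4←B2 B5←B3 B6←B4 B7←B2 B8←B2
Dom at joins:
  B7: preds {B4,B5,B6}: {B0,B2,B4} ∩ {B0,B2,B3,B5} ∩ {B0,B2,B4,B6} = {B0,B2}; idom=B2
  B8: preds {B2,B3,B7}: {B0,B2} ∩ {B0,B2,B3} ∩ {B0,B2,B7} = {B0,B2}; idom=B2

DF derivation:
  B7←B4: walk B4 to B2
  B7←B5: walk B5→B3 to B2
  B7←B6: walk B6→B4 to B2
  B8←B2: walk · to B2
  B8←B3: walk B3 to B2
  B8←B7: walk B7 to B2
  B0: DF=∅
  B1: DF=∅
  B2: DF=∅
  B3: DF={B7,B8}
  B4: DF={B7}
  B5: DF={B7}
  B6: DF={B7}
  B7: DF={B8}
  B8: DF=∅

φ for m: defs {B4}
  DF⁺ = {B7,B8}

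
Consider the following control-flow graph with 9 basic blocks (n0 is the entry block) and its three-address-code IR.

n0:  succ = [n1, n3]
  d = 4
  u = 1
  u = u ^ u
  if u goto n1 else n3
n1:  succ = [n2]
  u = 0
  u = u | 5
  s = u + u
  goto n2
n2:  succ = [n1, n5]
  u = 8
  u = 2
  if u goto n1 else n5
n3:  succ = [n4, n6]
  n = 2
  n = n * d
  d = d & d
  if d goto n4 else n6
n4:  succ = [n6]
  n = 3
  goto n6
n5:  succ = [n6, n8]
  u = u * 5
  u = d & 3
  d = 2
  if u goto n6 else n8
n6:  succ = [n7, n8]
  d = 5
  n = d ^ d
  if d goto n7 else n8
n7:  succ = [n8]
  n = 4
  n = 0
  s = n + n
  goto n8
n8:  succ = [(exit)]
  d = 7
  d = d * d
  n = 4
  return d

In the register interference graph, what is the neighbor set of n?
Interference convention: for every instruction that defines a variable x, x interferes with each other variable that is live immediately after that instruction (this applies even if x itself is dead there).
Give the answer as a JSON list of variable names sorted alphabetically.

def/use:
  n0 def {d,u} use ∅
  n1 def {s,u} use ∅
  n2 def {u} use ∅
  n3 def {d,n} use {d}
  n4 def {n} use ∅
  n5 def {d,u} use {d,u}
  n6 def {d,n} use ∅
  n7 def {n,s} use ∅
  n8 def {d,n} use ∅

Live sets:
  n0: in=∅ out={d}
  n1: in={d} out={d}
  n2: in={d} out={d,u}
  n3: in={d} out=∅
  n4: in=∅ out=∅
  n5: in={d,u} out=∅
  n6: in=∅ out=∅
  n7: in=∅ out=∅
  n8: in=∅ out=∅

Interference:
  d — {n,s,u}
  n — {d}
  s — {d}
  u — {d}

N(n) = ["d"]

Answer: ["d"]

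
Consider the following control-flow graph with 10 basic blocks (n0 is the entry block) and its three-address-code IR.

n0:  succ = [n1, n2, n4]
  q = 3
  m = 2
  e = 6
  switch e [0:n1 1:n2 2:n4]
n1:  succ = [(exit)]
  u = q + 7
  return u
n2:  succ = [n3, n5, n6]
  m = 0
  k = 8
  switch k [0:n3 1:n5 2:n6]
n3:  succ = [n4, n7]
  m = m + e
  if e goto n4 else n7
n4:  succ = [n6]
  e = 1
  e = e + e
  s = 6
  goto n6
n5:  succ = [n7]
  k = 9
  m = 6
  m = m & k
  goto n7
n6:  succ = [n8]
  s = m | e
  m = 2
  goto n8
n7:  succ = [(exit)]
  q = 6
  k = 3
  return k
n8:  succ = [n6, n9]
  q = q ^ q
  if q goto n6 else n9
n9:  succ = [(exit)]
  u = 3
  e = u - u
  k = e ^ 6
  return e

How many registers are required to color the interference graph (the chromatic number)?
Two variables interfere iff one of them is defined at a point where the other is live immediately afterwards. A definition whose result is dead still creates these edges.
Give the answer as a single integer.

def/use:
  n0: {e,m,q} / ∅
  n1: {u} / {q}
  n2: {k,m} / ∅
  n3: {m} / {e,m}
  n4: {e,s} / ∅
  n5: {k,m} / ∅
  n6: {m,s} / {e,m}
  n7: {k,q} / ∅
  n8: {q} / {q}
  n9: {e,k,u} / ∅

Liveness:
  live n0: ∅→{e,m,q}
  live n1: {q}→∅
  live n2: {e,q}→{e,m,q}
  live n3: {e,m,q}→{m,q}
  live n4: {m,q}→{e,m,q}
  live n5: ∅→∅
  live n6: {e,m,q}→{e,m,q}
  live n7: ∅→∅
  live n8: {e,m,q}→{e,m,q}
  live n9: ∅→∅

Interfere edges:
  e↔{k,m,q,s}
  k↔{e,m,q}
  m↔{e,k,q,s}
  q↔{e,k,m,s}
  s↔{e,m,q}
  u↔∅

Chromatic number:
  lower bound: {e,k,m,q} mutually conflict ⇒ χ ≥ 4
  4-colouring: R0={e,u}  R1={m}  R2={q}  R3={k,s}
  χ = 4

Answer: 4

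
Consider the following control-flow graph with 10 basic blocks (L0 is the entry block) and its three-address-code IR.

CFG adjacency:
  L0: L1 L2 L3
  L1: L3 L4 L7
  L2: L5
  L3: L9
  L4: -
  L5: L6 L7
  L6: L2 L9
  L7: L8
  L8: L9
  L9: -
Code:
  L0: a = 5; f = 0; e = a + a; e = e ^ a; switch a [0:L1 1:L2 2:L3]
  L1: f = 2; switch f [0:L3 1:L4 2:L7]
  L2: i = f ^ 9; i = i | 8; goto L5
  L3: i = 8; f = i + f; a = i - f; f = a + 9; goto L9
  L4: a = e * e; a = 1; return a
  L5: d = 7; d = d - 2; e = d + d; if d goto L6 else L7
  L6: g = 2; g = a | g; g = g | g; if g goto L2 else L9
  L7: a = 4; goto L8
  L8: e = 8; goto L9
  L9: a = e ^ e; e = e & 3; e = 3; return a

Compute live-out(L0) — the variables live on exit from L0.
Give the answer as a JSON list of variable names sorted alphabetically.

Answer: ["a", "e", "f"]

Working:
Per-block:
  L0: {a,e,f} / ∅
  L1: {f} / ∅
  L2: {i} / {f}
  L3: {a,f,i} / {f}
  L4: {a} / {e}
  L5: {d,e} / ∅
  L6: {g} / {a}
  L7: {a} / ∅
  L8: {e} / ∅
  L9: {a,e} / {e}

Backward fixpoint:
  L0: in=∅ out={a,e,f}
  L1: in={e} out={e,f}
  L2: in={a,f} out={a,f}
  L3: in={e,f} out={e}
  L4: in={e} out=∅
  L5: in={a,f} out={a,e,f}
  L6: in={a,e,f} out={a,e,f}
  L7: in=∅ out=∅
  L8: in=∅ out={e}
  L9: in={e} out=∅

live-out(L0) = ["a", "e", "f"]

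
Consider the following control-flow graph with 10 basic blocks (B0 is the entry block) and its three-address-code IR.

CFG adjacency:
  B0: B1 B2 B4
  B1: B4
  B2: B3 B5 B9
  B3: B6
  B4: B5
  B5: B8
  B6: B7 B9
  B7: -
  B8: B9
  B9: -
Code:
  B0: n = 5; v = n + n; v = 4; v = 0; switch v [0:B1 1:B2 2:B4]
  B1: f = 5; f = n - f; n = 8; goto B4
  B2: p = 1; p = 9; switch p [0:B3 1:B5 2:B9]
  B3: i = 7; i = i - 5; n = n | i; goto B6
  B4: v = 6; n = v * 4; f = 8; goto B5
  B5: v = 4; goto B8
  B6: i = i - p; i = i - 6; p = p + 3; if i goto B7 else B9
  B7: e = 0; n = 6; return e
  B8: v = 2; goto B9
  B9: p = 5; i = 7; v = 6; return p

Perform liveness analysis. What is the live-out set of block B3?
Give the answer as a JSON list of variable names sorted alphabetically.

Block summaries:
  B0: {n,v} / ∅
  B1: {f,n} / {n}
  B2: {p} / ∅
  B3: {i,n} / {n}
  B4: {f,n,v} / ∅
  B5: {v} / ∅
  B6: {i,p} / {i,p}
  B7: {e,n} / ∅
  B8: {v} / ∅
  B9: {i,p,v} / ∅

Liveness:
  live B0: ∅→{n}
  live B1: {n}→∅
  live B2: {n}→{n,p}
  live B3: {n,p}→{i,p}
  live B4: ∅→∅
  live B5: ∅→∅
  live B6: {i,p}→∅
  live B7: ∅→∅
  live B8: ∅→∅
  live B9: ∅→∅

live-out(B3) = ["i", "p"]

Answer: ["i", "p"]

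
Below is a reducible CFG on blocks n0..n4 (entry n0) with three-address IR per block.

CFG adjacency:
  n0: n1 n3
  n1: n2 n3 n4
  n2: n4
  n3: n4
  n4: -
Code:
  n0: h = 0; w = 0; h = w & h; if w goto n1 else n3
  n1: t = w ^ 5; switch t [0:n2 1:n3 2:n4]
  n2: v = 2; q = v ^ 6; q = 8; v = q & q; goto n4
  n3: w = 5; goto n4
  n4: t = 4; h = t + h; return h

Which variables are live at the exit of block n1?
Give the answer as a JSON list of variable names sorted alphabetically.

Answer: ["h"]

Working:
def/use:
  n0: def={h,w} ue=∅
  n1: def={t} ue={w}
  n2: def={q,v} ue=∅
  n3: def={w} ue=∅
  n4: def={h,t} ue={h}

Liveness:
  n0: in=∅ out={h,w}
  n1: in={h,w} out={h}
  n2: in={h} out={h}
  n3: in={h} out={h}
  n4: in={h} out=∅

live-out(n1) = ["h"]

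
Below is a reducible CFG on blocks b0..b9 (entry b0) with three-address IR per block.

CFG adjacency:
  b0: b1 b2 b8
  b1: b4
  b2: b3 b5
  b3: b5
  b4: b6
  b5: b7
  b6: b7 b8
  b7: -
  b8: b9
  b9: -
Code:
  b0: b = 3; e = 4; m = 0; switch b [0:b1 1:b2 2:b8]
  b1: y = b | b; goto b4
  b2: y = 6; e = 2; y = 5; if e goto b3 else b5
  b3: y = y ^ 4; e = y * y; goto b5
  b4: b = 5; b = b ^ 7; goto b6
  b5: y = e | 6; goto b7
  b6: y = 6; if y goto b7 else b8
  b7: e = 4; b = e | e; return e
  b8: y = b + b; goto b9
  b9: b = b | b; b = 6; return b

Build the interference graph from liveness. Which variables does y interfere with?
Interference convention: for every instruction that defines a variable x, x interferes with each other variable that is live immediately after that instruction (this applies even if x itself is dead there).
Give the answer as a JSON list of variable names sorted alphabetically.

Answer: ["b", "e"]

Derivation:
Block summaries:
  b0: {b,e,m} / ∅
  b1: {y} / {b}
  b2: {e,y} / ∅
  b3: {e,y} / {y}
  b4: {b} / ∅
  b5: {y} / {e}
  b6: {y} / ∅
  b7: {b,e} / ∅
  b8: {y} / {b}
  b9: {b} / {b}

Backward fixpoint:
  b0 li=∅ lo={b}
  b1 li={b} lo=∅
  b2 li=∅ lo={e,y}
  b3 li={y} lo={e}
  b4 li=∅ lo={b}
  b5 li={e} lo=∅
  b6 li={b} lo={b}
  b7 li=∅ lo=∅
  b8 li={b} lo={b}
  b9 li={b} lo=∅

Interference:
  b — {e,m,y}
  e — {b,y}
  m — {b}
  y — {b,e}

N(y) = ["b", "e"]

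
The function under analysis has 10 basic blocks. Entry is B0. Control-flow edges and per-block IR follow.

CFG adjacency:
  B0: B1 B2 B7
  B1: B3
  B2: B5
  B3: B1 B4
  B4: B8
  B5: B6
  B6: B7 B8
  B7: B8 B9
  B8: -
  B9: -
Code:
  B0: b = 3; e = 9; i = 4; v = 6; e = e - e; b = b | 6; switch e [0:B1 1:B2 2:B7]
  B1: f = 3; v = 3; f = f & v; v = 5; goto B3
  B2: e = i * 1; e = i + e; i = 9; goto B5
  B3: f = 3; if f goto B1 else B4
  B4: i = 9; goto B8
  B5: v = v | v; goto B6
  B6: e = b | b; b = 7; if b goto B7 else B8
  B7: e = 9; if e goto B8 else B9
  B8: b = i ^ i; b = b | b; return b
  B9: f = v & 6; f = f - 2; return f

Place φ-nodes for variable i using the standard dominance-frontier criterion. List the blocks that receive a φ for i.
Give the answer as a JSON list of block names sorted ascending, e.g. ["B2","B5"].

Answer: ["B7", "B8"]

Working:
idom tree: B1←B0 B2←B0 B3←B1 B4←B3 B5←B2 B6←B5 B7←B0 B8←B0 B9←B7
Join-block Dom:
  B1: preds {B0,B3}: {B0} ∩ {B0,B1,B3} = {B0}; idom=B0
  B7: preds {B0,B6}: {B0} ∩ {B0,B2,B5,B6} = {B0}; idom=B0
  B8: preds {B4,B6,B7}: {B0,B1,B3,B4} ∩ {B0,B2,B5,B6} ∩ {B0,B7} = {B0}; idom=B0

DF derivation:
  join B1 pred B0: · stop@B0
  join B1 pred B3: B3→B1 stop@B0
  join B7 pred B0: · stop@B0
  join B7 pred B6: B6→B5→B2 stop@B0
  join B8 pred B4: B4→B3→B1 stop@B0
  join B8 pred B6: B6→B5→B2 stop@B0
  join B8 pred B7: B7 stop@B0
  B0 → ∅
  B1 → {B1,B8}
  B2 → {B7,B8}
  B3 → {B1,B8}
  B4 → {B8}
  B5 → {B7,B8}
  B6 → {B7,B8}
  B7 → {B8}
  B8 → ∅
  B9 → ∅

φ for i: defs {B0,B2,B4}
  DF⁺ = {B7,B8}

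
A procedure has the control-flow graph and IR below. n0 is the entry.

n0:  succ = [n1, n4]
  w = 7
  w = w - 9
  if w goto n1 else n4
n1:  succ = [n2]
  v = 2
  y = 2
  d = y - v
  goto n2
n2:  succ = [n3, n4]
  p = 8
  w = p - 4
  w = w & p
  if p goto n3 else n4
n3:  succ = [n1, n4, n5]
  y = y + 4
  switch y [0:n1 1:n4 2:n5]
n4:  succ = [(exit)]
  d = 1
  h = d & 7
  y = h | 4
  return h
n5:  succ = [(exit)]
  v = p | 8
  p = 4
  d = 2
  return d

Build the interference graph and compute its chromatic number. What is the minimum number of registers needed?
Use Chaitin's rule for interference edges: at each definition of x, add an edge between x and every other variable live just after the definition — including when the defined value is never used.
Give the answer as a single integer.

Answer: 3

Analysis:
def/use:
  n0: {w} / ∅
  n1: {d,v,y} / ∅
  n2: {p,w} / ∅
  n3: {y} / {y}
  n4: {d,h,y} / ∅
  n5: {d,p,v} / {p}

Liveness:
  n0 li=∅ lo=∅
  n1 li=∅ lo={y}
  n2 li={y} lo={p,y}
  n3 li={p,y} lo={p}
  n4 li=∅ lo=∅
  n5 li={p} lo=∅

Interfere edges:
  d↔{y}
  h↔{y}
  p↔{w,y}
  v↔{y}
  w↔{p,y}
  y↔{d,h,p,v,w}

Colouring:
  {p,w,y} pairwise interfere (3-clique) ⇒ χ ≥ 3
  3-colouring: c0={y}  c1={d,h,p,v}  c2={w}
  χ = 3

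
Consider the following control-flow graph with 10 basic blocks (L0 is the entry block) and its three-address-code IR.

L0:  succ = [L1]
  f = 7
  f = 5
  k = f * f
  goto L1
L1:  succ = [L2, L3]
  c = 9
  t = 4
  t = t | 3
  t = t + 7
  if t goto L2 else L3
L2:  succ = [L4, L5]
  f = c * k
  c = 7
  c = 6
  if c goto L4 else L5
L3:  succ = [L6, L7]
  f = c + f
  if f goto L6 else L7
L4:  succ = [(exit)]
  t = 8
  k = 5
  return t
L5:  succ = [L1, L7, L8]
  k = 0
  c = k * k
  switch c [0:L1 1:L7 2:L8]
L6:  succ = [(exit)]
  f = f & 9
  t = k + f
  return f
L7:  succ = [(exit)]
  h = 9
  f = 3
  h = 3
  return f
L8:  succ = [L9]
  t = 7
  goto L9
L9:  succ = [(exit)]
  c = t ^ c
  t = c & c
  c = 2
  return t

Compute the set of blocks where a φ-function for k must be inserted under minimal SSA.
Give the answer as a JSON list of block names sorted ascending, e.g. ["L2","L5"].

idom tree: L1←L0 L2←L1 L3←L1 L4←L2 L5←L2 L6←L3 L7←L1 L8←L5 L9←L8
Dom∩ at merges:
  L1: preds {L0,L5}: {L0} ∩ {L0,L1,L2,L5} = {L0}; idom=L0
  L7: preds {L3,L5}: {L0,L1,L3} ∩ {L0,L1,L2,L5} = {L0,L1}; idom=L1

DF walk-up:
  join L1 pred L0: · stop@L0
  join L1 pred L5: L5→L2→L1 stop@L0
  join L7 pred L3: L3 stop@L1
  join L7 pred L5: L5→L2 stop@L1
  DF(L0)=∅
  DF(L1)={L1}
  DF(L2)={L1,L7}
  DF(L3)={L7}
  DF(L4)=∅
  DF(L5)={L1,L7}
  DF(L6)=∅
  DF(L7)=∅
  DF(L8)=∅
  DF(L9)=∅

φ for k: defs {L0,L4,L5}
  DF⁺ = {L1,L7}

Answer: ["L1", "L7"]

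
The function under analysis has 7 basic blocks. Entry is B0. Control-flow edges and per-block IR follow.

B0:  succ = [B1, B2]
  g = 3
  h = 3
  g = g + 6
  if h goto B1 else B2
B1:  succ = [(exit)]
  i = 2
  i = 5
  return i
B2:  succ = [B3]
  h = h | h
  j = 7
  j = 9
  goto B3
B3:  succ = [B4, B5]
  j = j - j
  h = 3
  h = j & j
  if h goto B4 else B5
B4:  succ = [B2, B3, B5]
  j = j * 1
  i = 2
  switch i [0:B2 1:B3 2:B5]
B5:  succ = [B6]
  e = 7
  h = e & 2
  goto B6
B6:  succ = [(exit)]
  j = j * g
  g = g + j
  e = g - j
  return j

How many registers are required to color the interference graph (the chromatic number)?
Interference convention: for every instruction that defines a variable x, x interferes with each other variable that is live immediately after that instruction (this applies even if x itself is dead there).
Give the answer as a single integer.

Answer: 4

Analysis:
def/use:
  B0: def={g,h} ue=∅
  B1: def={i} ue=∅
  B2: def={h,j} ue={h}
  B3: def={h,j} ue={j}
  B4: def={i,j} ue={j}
  B5: def={e,h} ue=∅
  B6: def={e,g,j} ue={g,j}

Liveness:
  B0: in=∅ out={g,h}
  B1: in=∅ out=∅
  B2: in={g,h} out={g,j}
  B3: in={g,j} out={g,h,j}
  B4: in={g,h,j} out={g,h,j}
  B5: in={g,j} out={g,j}
  B6: in={g,j} out=∅

Conflict graph:
  e — {g,j}
  g — {e,h,i,j}
  h — {g,i,j}
  i — {g,h,j}
  j — {e,g,h,i}

Chromatic number:
  lower bound: {g,h,i,j} mutually conflict ⇒ χ ≥ 4
  4-colouring: c0={g}  c1={j}  c2={e,h}  c3={i}
  χ = 4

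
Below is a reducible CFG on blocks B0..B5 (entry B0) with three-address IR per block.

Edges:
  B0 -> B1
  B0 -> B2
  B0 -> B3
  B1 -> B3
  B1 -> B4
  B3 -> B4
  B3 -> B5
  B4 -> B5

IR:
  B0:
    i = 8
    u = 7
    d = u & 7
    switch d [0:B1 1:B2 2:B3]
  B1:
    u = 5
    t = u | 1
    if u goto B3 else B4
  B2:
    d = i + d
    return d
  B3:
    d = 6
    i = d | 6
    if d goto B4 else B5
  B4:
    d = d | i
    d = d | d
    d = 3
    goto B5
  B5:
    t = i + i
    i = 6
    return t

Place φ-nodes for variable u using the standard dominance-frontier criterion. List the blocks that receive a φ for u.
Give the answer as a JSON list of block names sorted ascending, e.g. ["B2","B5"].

Answer: ["B3", "B4", "B5"]

Working:
idom tree: B1←B0 B2←B0 B3←B0 B4←B0 B5←B0
Dom at joins:
  B3: preds {B0,B1}: {B0} ∩ {B0,B1} = {B0}; idom=B0
  B4: preds {B1,B3}: {B0,B1} ∩ {B0,B3} = {B0}; idom=B0
  B5: preds {B3,B4}: {B0,B3} ∩ {B0,B4} = {B0}; idom=B0

DF derivation:
  B3←B0: walk · to B0
  B3←B1: walk B1 to B0
  B4←B1: walk B1 to B0
  B4←B3: walk B3 to B0
  B5←B3: walk B3 to B0
  B5←B4: walk B4 to B0
  B0 → ∅
  B1 → {B3,B4}
  B2 → ∅
  B3 → {B4,B5}
  B4 → {B5}
  B5 → ∅

φ for u: defs {B0,B1}
  DF⁺ = {B3,B4,B5}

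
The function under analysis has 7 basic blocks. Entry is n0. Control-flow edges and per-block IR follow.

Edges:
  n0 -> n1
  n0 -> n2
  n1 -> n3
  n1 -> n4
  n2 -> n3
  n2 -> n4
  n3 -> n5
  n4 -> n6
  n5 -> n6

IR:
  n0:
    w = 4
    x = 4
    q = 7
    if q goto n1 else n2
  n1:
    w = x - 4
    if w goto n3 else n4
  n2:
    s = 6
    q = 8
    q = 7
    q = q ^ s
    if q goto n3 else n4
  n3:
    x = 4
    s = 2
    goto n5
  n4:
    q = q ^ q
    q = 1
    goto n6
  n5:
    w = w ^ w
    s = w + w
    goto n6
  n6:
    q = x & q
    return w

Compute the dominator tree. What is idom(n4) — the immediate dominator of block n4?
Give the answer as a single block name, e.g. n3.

idom tree: n1←n0 n2←n0 n3←n0 n4←n0 n5←n3 n6←n0
Join-block Dom:
  n3: preds {n1,n2}: {n0,n1} ∩ {n0,n2} = {n0}; idom=n0
  n4: preds {n1,n2}: {n0,n1} ∩ {n0,n2} = {n0}; idom=n0
  n6: preds {n4,n5}: {n0,n4} ∩ {n0,n3,n5} = {n0}; idom=n0

idom(n4) = n0

Answer: n0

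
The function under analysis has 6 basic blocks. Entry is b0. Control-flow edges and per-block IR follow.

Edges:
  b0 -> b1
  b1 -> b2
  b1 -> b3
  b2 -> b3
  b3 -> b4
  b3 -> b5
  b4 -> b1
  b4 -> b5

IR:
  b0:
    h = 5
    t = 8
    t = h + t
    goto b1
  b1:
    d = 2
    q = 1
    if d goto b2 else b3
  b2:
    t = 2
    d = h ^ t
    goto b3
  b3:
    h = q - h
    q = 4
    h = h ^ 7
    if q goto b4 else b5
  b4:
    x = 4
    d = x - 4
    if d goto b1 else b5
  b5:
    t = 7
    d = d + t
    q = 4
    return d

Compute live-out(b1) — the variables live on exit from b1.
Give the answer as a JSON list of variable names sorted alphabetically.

Answer: ["d", "h", "q"]

Analysis:
Per-block:
  b0 def {h,t} use ∅
  b1 def {d,q} use ∅
  b2 def {d,t} use {h}
  b3 def {h,q} use {h,q}
  b4 def {d,x} use ∅
  b5 def {d,q,t} use {d}

Live sets:
  live b0: ∅→{h}
  live b1: {h}→{d,h,q}
  live b2: {h,q}→{d,h,q}
  live b3: {d,h,q}→{d,h}
  live b4: {h}→{d,h}
  live b5: {d}→∅

live-out(b1) = ["d", "h", "q"]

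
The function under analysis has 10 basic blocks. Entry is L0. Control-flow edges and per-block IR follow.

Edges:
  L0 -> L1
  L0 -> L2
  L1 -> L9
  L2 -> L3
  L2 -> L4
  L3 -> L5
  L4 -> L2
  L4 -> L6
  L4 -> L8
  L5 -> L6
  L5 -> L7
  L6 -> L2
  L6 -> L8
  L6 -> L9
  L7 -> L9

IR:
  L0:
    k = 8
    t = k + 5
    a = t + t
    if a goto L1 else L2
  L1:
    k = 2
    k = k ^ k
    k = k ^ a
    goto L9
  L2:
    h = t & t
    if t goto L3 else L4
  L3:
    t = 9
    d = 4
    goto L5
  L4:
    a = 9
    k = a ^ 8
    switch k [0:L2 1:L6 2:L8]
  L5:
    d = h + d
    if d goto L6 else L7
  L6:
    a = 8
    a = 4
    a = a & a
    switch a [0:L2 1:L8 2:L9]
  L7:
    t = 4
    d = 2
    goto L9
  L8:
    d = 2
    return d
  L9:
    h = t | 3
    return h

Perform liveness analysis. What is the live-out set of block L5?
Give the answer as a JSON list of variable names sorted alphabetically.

Answer: ["t"]

Derivation:
Block summaries:
  L0: {a,k,t} / ∅
  L1: {k} / {a}
  L2: {h} / {t}
  L3: {d,t} / ∅
  L4: {a,k} / ∅
  L5: {d} / {d,h}
  L6: {a} / ∅
  L7: {d,t} / ∅
  L8: {d} / ∅
  L9: {h} / {t}

Liveness:
  L0: in=∅ out={a,t}
  L1: in={a,t} out={t}
  L2: in={t} out={h,t}
  L3: in={h} out={d,h,t}
  L4: in={t} out={t}
  L5: in={d,h,t} out={t}
  L6: in={t} out={t}
  L7: in=∅ out={t}
  L8: in=∅ out=∅
  L9: in={t} out=∅

live-out(L5) = ["t"]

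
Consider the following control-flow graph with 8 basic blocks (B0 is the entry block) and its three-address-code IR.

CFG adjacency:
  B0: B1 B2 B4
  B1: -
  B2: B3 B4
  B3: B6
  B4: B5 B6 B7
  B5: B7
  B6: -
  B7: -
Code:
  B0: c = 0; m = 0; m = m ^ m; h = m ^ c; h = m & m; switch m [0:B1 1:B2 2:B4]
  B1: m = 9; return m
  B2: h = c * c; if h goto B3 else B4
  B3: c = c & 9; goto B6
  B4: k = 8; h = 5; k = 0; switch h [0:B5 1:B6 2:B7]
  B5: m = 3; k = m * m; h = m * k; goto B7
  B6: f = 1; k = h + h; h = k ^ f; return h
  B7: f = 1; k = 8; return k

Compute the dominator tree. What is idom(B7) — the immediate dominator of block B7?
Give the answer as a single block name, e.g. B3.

idom tree: B1←B0 B2←B0 B3←B2 B4←B0 B5←B4 B6←B0 B7←B4
Dom at joins:
  B4: preds {B0,B2}: {B0} ∩ {B0,B2} = {B0}; idom=B0
  B6: preds {B3,B4}: {B0,B2,B3} ∩ {B0,B4} = {B0}; idom=B0
  B7: preds {B4,B5}: {B0,B4} ∩ {B0,B4,B5} = {B0,B4}; idom=B4

idom(B7) = B4

Answer: B4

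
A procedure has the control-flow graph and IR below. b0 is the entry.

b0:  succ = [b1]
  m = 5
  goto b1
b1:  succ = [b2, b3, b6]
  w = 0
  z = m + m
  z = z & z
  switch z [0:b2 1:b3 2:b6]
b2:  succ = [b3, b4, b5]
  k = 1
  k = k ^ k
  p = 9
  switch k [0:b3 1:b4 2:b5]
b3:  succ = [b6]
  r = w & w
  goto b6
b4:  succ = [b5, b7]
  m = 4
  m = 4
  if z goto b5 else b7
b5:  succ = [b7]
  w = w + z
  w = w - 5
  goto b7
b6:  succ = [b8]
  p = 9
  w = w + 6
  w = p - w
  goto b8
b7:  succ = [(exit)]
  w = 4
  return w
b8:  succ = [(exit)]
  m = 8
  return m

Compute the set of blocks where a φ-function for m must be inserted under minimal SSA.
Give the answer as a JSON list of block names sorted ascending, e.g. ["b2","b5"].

idom tree: b1←b0 b2←b1 b3←b1 b4←b2 b5←b2 b6←b1 b7←b2 b8←b6
Dom∩ at merges:
  b3: preds {b1,b2}: {b0,b1} ∩ {b0,b1,b2} = {b0,b1}; idom=b1
  b5: preds {b2,b4}: {b0,b1,b2} ∩ {b0,b1,b2,b4} = {b0,b1,b2}; idom=b2
  b6: preds {b1,b3}: {b0,b1} ∩ {b0,b1,b3} = {b0,b1}; idom=b1
  b7: preds {b4,b5}: {b0,b1,b2,b4} ∩ {b0,b1,b2,b5} = {b0,b1,b2}; idom=b2

Frontier:
  b3←b1: walk · to b1
  b3←b2: walk b2 to b1
  b5←b2: walk · to b2
  b5←b4: walk b4 to b2
  b6←b1: walk · to b1
  b6←b3: walk b3 to b1
  b7←b4: walk b4 to b2
  b7←b5: walk b5 to b2
  DF(b0)=∅
  DF(b1)=∅
  DF(b2)={b3}
  DF(b3)={b6}
  DF(b4)={b5,b7}
  DF(b5)={b7}
  DF(b6)=∅
  DF(b7)=∅
  DF(b8)=∅

φ for m: defs {b0,b4,b8}
  DF⁺ = {b5,b7}

Answer: ["b5", "b7"]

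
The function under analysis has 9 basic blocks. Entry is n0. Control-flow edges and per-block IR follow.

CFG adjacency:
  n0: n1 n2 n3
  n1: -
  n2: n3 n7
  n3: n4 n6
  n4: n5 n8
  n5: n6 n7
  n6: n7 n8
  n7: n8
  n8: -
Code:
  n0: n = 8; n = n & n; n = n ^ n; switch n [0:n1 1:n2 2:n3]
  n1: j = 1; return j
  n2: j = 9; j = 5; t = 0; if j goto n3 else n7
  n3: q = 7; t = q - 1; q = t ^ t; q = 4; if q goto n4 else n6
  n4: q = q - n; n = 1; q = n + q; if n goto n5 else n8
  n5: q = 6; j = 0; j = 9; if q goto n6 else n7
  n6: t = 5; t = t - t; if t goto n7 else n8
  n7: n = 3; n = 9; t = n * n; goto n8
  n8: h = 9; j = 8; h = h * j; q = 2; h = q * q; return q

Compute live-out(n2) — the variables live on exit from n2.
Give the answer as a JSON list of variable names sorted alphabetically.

Answer: ["n"]

Analysis:
def/use:
  n0 def {n} use ∅
  n1 def {j} use ∅
  n2 def {j,t} use ∅
  n3 def {q,t} use ∅
  n4 def {n,q} use {n,q}
  n5 def {j,q} use ∅
  n6 def {t} use ∅
  n7 def {n,t} use ∅
  n8 def {h,j,q} use ∅

Live sets:
  n0 li=∅ lo={n}
  n1 li=∅ lo=∅
  n2 li={n} lo={n}
  n3 li={n} lo={n,q}
  n4 li={n,q} lo=∅
  n5 li=∅ lo=∅
  n6 li=∅ lo=∅
  n7 li=∅ lo=∅
  n8 li=∅ lo=∅

live-out(n2) = ["n"]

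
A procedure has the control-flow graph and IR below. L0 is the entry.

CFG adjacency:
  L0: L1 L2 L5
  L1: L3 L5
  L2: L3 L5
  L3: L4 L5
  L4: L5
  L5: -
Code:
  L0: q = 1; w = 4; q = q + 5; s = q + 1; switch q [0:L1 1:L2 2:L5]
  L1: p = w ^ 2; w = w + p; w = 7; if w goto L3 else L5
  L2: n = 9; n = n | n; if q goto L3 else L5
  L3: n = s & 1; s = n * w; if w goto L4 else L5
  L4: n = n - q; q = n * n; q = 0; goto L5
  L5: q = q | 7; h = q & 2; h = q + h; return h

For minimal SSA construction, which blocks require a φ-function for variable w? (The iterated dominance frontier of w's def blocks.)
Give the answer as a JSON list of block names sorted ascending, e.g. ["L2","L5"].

Answer: ["L3", "L5"]

Working:
idom tree: L1←L0 L2←L0 L3←L0 L4←L3 L5←L0
Dom∩ at merges:
  L3: preds {L1,L2}: {L0,L1} ∩ {L0,L2} = {L0}; idom=L0
  L5: preds {L0,L1,L2,L3,L4}: {L0} ∩ {L0,L1} ∩ {L0,L2} ∩ {L0,L3} ∩ {L0,L3,L4} = {L0}; idom=L0

DF derivation:
  L3←L1: walk L1 to L0
  L3←L2: walk L2 to L0
  L5←L0: walk · to L0
  L5←L1: walk L1 to L0
  L5←L2: walk L2 to L0
  L5←L3: walk L3 to L0
  L5←L4: walk L4→L3 to L0
  L0 → ∅
  L1 → {L3,L5}
  L2 → {L3,L5}
  L3 → {L5}
  L4 → {L5}
  L5 → ∅

φ for w: defs {L0,L1}
  DF⁺ = {L3,L5}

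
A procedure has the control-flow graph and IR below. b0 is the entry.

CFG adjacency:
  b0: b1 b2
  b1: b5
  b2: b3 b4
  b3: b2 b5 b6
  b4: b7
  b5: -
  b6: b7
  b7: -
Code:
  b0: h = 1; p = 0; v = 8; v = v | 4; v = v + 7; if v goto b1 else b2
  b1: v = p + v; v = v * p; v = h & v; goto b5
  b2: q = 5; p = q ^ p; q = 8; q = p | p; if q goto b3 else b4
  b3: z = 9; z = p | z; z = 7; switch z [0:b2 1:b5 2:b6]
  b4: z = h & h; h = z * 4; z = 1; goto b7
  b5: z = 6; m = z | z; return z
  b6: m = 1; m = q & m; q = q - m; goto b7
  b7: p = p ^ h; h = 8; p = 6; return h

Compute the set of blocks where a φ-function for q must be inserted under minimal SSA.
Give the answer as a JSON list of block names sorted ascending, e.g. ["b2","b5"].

idom tree: b1←b0 b2←b0 b3←b2 b4←b2 b5←b0 b6←b3 b7←b2
Dom∩ at merges:
  b2: preds {b0,b3}: {b0} ∩ {b0,b2,b3} = {b0}; idom=b0
  b5: preds {b1,b3}: {b0,b1} ∩ {b0,b2,b3} = {b0}; idom=b0
  b7: preds {b4,b6}: {b0,b2,b4} ∩ {b0,b2,b3,b6} = {b0,b2}; idom=b2

Frontier:
  b2←b0: walk · to b0
  b2←b3: walk b3→b2 to b0
  b5←b1: walk b1 to b0
  b5←b3: walk b3→b2 to b0
  b7←b4: walk b4 to b2
  b7←b6: walk b6→b3 to b2
  DF(b0)=∅
  DF(b1)={b5}
  DF(b2)={b2,b5}
  DF(b3)={b2,b5,b7}
  DF(b4)={b7}
  DF(b5)=∅
  DF(b6)={b7}
  DF(b7)=∅

φ for q: defs {b2,b6}
  DF⁺ = {b2,b5,b7}

Answer: ["b2", "b5", "b7"]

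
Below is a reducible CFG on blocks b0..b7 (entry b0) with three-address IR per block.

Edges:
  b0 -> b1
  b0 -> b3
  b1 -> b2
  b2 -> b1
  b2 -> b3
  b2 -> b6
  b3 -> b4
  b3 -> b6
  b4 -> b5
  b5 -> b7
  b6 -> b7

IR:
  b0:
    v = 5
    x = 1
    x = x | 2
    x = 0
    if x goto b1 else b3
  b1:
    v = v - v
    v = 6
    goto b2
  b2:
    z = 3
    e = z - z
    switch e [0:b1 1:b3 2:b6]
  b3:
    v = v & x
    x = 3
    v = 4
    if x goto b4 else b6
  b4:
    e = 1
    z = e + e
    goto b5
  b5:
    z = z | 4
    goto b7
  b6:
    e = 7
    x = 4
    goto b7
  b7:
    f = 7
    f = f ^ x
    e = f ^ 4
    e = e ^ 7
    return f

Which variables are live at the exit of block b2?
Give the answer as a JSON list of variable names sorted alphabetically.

Block summaries:
  b0: {v,x} / ∅
  b1: {v} / {v}
  b2: {e,z} / ∅
  b3: {v,x} / {v,x}
  b4: {e,z} / ∅
  b5: {z} / {z}
  b6: {e,x} / ∅
  b7: {e,f} / {x}

Liveness:
  b0: in=∅ out={v,x}
  b1: in={v,x} out={v,x}
  b2: in={v,x} out={v,x}
  b3: in={v,x} out={x}
  b4: in={x} out={x,z}
  b5: in={x,z} out={x}
  b6: in=∅ out={x}
  b7: in={x} out=∅

live-out(b2) = ["v", "x"]

Answer: ["v", "x"]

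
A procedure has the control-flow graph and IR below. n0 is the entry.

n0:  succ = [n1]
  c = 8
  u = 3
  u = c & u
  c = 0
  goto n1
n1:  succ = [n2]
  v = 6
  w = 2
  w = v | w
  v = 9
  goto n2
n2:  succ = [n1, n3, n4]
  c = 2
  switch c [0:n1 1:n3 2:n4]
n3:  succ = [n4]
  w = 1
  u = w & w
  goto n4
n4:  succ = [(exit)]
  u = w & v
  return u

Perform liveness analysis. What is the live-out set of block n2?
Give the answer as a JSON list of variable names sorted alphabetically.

def/use:
  n0: def={c,u} ue=∅
  n1: def={v,w} ue=∅
  n2: def={c} ue=∅
  n3: def={u,w} ue=∅
  n4: def={u} ue={v,w}

Live sets:
  n0 li=∅ lo=∅
  n1 li=∅ lo={v,w}
  n2 li={v,w} lo={v,w}
  n3 li={v} lo={v,w}
  n4 li={v,w} lo=∅

live-out(n2) = ["v", "w"]

Answer: ["v", "w"]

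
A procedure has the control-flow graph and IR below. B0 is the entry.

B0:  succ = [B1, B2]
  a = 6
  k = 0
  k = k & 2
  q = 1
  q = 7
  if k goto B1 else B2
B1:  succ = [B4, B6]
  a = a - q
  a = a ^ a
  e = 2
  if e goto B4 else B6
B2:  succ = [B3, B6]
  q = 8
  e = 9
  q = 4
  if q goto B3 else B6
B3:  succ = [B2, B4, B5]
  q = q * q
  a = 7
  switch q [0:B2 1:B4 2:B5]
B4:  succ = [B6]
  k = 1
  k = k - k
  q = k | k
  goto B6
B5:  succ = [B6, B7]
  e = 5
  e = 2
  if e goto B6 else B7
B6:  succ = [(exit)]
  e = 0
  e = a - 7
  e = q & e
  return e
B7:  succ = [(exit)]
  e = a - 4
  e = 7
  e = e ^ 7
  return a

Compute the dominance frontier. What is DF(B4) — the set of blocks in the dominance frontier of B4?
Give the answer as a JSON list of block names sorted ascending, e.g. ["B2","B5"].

Answer: ["B6"]

Analysis:
idom tree: B1←B0 B2←B0 B3←B2 B4←B0 B5←B3 B6←B0 B7←B5
Dom at joins:
  B2: preds {B0,B3}: {B0} ∩ {B0,B2,B3} = {B0}; idom=B0
  B4: preds {B1,B3}: {B0,B1} ∩ {B0,B2,B3} = {B0}; idom=B0
  B6: preds {B1,B2,B4,B5}: {B0,B1} ∩ {B0,B2} ∩ {B0,B4} ∩ {B0,B2,B3,B5} = {B0}; idom=B0

Frontier:
  B2←B0: walk · to B0
  B2←B3: walk B3→B2 to B0
  B4←B1: walk B1 to B0
  B4←B3: walk B3→B2 to B0
  B6←B1: walk B1 to B0
  B6←B2: walk B2 to B0
  B6←B4: walk B4 to B0
  B6←B5: walk B5→B3→B2 to B0
  B0: DF=∅
  B1: DF={B4,B6}
  B2: DF={B2,B4,B6}
  B3: DF={B2,B4,B6}
  B4: DF={B6}
  B5: DF={B6}
  B6: DF=∅
  B7: DF=∅

DF(B4) = ["B6"]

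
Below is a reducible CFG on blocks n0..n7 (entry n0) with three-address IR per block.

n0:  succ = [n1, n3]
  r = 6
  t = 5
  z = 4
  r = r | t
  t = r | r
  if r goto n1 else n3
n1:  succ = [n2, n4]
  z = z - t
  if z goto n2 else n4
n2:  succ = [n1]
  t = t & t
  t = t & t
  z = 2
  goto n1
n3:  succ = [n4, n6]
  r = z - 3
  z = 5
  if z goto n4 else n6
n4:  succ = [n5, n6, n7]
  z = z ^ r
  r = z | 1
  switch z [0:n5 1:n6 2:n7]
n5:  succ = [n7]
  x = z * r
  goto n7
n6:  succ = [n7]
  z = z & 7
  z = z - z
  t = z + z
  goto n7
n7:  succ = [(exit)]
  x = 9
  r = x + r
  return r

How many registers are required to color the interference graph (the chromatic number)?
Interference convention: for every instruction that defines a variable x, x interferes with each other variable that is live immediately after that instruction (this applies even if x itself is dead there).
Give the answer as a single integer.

Answer: 3

Working:
Per-block:
  n0 def {r,t,z} use ∅
  n1 def {z} use {t,z}
  n2 def {t,z} use {t}
  n3 def {r,z} use {z}
  n4 def {r,z} use {r,z}
  n5 def {x} use {r,z}
  n6 def {t,z} use {z}
  n7 def {r,x} use {r}

Live sets:
  n0 li=∅ lo={r,t,z}
  n1 li={r,t,z} lo={r,t,z}
  n2 li={r,t} lo={r,t,z}
  n3 li={z} lo={r,z}
  n4 li={r,z} lo={r,z}
  n5 li={r,z} lo={r}
  n6 li={r,z} lo={r}
  n7 li={r} lo=∅

Interfere edges:
  r↔{t,x,z}
  t↔{r,z}
  x↔{r}
  z↔{r,t}

Chromatic number:
  clique {r,t,z} ⇒ need ≥ 3
  3-colouring: c0={r}  c1={t,x}  c2={z}
  χ = 3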